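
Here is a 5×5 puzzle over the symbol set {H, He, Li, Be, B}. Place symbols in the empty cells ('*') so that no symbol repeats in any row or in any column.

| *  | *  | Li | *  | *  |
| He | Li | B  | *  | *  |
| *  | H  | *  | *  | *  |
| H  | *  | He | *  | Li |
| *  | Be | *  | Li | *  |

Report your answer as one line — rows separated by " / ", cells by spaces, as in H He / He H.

Be He Li B H / He Li B H Be / Li H Be He B / H B He Be Li / B Be H Li He

(r3,c3): row 3 has {H}; column 3 has {He,Li,B}, so it must be Be.
(r4,c2): row 4 has {H,He,Li}; column 2 has {H,Li,Be}, so it must be B.
(r4,c4): row 4 has {H,He,Li,B}; column 4 has {Li}, so it must be Be.
(r5,c1): row 5 has {Li,Be}; column 1 has {H,He}, so it must be B.
(r5,c3): row 5 has {Li,Be,B}; column 3 has {He,Li,Be,B}, so it must be H.
(r5,c5): row 5 has {H,Li,Be,B}; column 5 has {Li}, so it must be He.
(r1,c1): row 1 has {Li}; column 1 has {H,He,B}, so it must be Be.
(r1,c2): row 1 has {Li,Be}; column 2 has {H,Li,Be,B}, so it must be He.
(r2,c4): row 2 has {He,Li,B}; column 4 has {Li,Be}, so it must be H.
(r2,c5): row 2 has {H,He,Li,B}; column 5 has {He,Li}, so it must be Be.
(r3,c1): row 3 has {H,Be}; column 1 has {H,He,Be,B}, so it must be Li.
(r3,c5): row 3 has {H,Li,Be}; column 5 has {He,Li,Be}, so it must be B.
(r1,c4): row 1 has {He,Li,Be}; column 4 has {H,Li,Be}, so it must be B.
(r1,c5): row 1 has {He,Li,Be,B}; column 5 has {He,Li,Be,B}, so it must be H.
(r3,c4): row 3 has {H,Li,Be,B}; column 4 has {H,Li,Be,B}, so it must be He.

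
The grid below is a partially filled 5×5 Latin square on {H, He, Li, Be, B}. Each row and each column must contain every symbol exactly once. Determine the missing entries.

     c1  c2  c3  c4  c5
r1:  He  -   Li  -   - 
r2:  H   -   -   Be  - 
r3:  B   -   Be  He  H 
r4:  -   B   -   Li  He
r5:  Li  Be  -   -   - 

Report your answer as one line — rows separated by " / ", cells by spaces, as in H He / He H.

He H Li B Be / H He B Be Li / B Li Be He H / Be B H Li He / Li Be He H B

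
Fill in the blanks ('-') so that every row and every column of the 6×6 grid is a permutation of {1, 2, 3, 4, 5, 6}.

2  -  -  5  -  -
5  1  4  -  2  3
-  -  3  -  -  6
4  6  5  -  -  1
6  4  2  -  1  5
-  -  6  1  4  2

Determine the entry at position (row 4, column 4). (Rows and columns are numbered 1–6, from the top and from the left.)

At row 1, column 2: row 1 has {2,5}; column 2 has {1,4,6}; that leaves 3.
At row 1, column 3: row 1 has {2,3,5}; column 3 has {2,3,4,5,6}; that leaves 1.
At row 1, column 5: row 1 has {1,2,3,5}; column 5 has {1,2,4}; that leaves 6.
At row 1, column 6: row 1 has {1,2,3,5,6}; column 6 has {1,2,3,5,6}; that leaves 4.
At row 2, column 4: row 2 has {1,2,3,4,5}; column 4 has {1,5}; that leaves 6.
At row 3, column 1: row 3 has {3,6}; column 1 has {2,4,5,6}; that leaves 1.
At row 3, column 5: row 3 has {1,3,6}; column 5 has {1,2,4,6}; that leaves 5.
At row 4, column 5: row 4 has {1,4,5,6}; column 5 has {1,2,4,5,6}; that leaves 3.
At row 5, column 4: row 5 has {1,2,4,5,6}; column 4 has {1,5,6}; that leaves 3.
At row 6, column 1: row 6 has {1,2,4,6}; column 1 has {1,2,4,5,6}; that leaves 3.
At row 6, column 2: row 6 has {1,2,3,4,6}; column 2 has {1,3,4,6}; that leaves 5.
At row 3, column 2: row 3 has {1,3,5,6}; column 2 has {1,3,4,5,6}; that leaves 2.
At row 3, column 4: row 3 has {1,2,3,5,6}; column 4 has {1,3,5,6}; that leaves 4.
At row 4, column 4: row 4 has {1,3,4,5,6}; column 4 has {1,3,4,5,6}; that leaves 2.

2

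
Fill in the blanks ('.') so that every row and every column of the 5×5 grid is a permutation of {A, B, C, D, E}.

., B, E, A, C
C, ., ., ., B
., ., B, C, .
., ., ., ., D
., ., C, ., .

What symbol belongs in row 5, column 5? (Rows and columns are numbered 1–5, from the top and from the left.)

A

At row 1, column 1: row 1 has {A,B,C,E}; column 1 has {C}; that leaves D.
At row 4, column 3: row 4 has {D}; column 3 has {B,C,E}; that leaves A.
At row 2, column 3: row 2 has {B,C}; column 3 has {A,B,C,E}; that leaves D.
At row 2, column 4: row 2 has {B,C,D}; column 4 has {A,C}; that leaves E.
At row 4, column 4: row 4 has {A,D}; column 4 has {A,C,E}; that leaves B.
At row 5, column 4: row 5 has {C}; column 4 has {A,B,C,E}; that leaves D.
At row 2, column 2: row 2 has {B,C,D,E}; column 2 has {B}; that leaves A.
At row 4, column 1: row 4 has {A,B,D}; column 1 has {C,D}; that leaves E.
At row 4, column 2: row 4 has {A,B,D,E}; column 2 has {A,B}; that leaves C.
At row 5, column 2: row 5 has {C,D}; column 2 has {A,B,C}; that leaves E.
At row 5, column 5: row 5 has {C,D,E}; column 5 has {B,C,D}; that leaves A.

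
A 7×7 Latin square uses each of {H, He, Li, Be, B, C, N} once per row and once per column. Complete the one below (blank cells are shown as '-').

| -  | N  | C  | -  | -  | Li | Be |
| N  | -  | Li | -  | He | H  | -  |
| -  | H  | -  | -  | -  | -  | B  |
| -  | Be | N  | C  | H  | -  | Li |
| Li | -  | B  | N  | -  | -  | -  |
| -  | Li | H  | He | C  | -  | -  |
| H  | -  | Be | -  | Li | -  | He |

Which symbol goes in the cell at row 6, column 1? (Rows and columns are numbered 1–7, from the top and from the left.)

Cell (r1,c5): row 1 has {Li,Be,C,N}; column 5 has {H,He,Li,C} → B.
Cell (r2,c7): row 2 has {H,He,Li,N}; column 7 has {He,Li,Be,B} → C.
Cell (r3,c3): row 3 has {H,B}; column 3 has {H,Li,Be,B,C,N} → He.
Cell (r5,c5): row 5 has {Li,B,N}; column 5 has {H,He,Li,B,C} → Be.
Cell (r5,c7): row 5 has {Li,Be,B,N}; column 7 has {He,Li,Be,B,C} → H.
Cell (r6,c7): row 6 has {H,He,Li,C}; column 7 has {H,He,Li,Be,B,C} → N.
Cell (r7,c4): row 7 has {H,He,Li,Be}; column 4 has {He,C,N} → B.
Cell (r1,c1): row 1 has {Li,Be,B,C,N}; column 1 has {H,Li,N} → He.
Cell (r1,c4): row 1 has {He,Li,Be,B,C,N}; column 4 has {He,B,C,N} → H.
Cell (r2,c2): row 2 has {H,He,Li,C,N}; column 2 has {H,Li,Be,N} → B.
Cell (r2,c4): row 2 has {H,He,Li,B,C,N}; column 4 has {H,He,B,C,N} → Be.
Cell (r3,c4): row 3 has {H,He,B}; column 4 has {H,He,Be,B,C,N} → Li.
Cell (r3,c5): row 3 has {H,He,Li,B}; column 5 has {H,He,Li,Be,B,C} → N.
Cell (r4,c1): row 4 has {H,Li,Be,C,N}; column 1 has {H,He,Li,N} → B.
Cell (r4,c6): row 4 has {H,Li,Be,B,C,N}; column 6 has {H,Li} → He.
Cell (r5,c6): row 5 has {H,Li,Be,B,N}; column 6 has {H,He,Li} → C.
Cell (r6,c1): row 6 has {H,He,Li,C,N}; column 1 has {H,He,Li,B,N} → Be.

Be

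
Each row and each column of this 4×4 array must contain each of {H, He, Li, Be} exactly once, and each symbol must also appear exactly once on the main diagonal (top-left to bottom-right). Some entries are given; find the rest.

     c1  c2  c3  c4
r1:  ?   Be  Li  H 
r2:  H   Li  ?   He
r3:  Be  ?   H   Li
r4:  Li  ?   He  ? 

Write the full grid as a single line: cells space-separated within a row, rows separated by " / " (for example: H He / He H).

He Be Li H / H Li Be He / Be He H Li / Li H He Be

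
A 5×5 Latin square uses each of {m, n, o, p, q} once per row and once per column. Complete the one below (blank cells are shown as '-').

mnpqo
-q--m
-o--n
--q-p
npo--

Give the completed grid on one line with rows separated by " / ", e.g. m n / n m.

(r2,c3): row 2 has {m,q}; column 3 has {o,p,q}, so it must be n.
(r3,c3): row 3 has {n,o}; column 3 has {n,o,p,q}, so it must be m.
(r3,c4): row 3 has {m,n,o}; column 4 has {q}, so it must be p.
(r4,c1): row 4 has {p,q}; column 1 has {m,n}, so it must be o.
(r4,c2): row 4 has {o,p,q}; column 2 has {n,o,p,q}, so it must be m.
(r4,c4): row 4 has {m,o,p,q}; column 4 has {p,q}, so it must be n.
(r5,c4): row 5 has {n,o,p}; column 4 has {n,p,q}, so it must be m.
(r5,c5): row 5 has {m,n,o,p}; column 5 has {m,n,o,p}, so it must be q.
(r2,c1): row 2 has {m,n,q}; column 1 has {m,n,o}, so it must be p.
(r2,c4): row 2 has {m,n,p,q}; column 4 has {m,n,p,q}, so it must be o.
(r3,c1): row 3 has {m,n,o,p}; column 1 has {m,n,o,p}, so it must be q.

m n p q o / p q n o m / q o m p n / o m q n p / n p o m q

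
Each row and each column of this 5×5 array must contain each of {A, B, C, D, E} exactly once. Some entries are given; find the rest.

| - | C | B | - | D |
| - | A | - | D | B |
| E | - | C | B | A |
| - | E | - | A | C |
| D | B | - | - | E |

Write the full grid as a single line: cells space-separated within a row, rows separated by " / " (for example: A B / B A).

A C B E D / C A E D B / E D C B A / B E D A C / D B A C E

Cell (r1,c1): row 1 has {B,C,D}; column 1 has {D,E} → A.
Cell (r1,c4): row 1 has {A,B,C,D}; column 4 has {A,B,D} → E.
Cell (r2,c1): row 2 has {A,B,D}; column 1 has {A,D,E} → C.
Cell (r2,c3): row 2 has {A,B,C,D}; column 3 has {B,C} → E.
Cell (r3,c2): row 3 has {A,B,C,E}; column 2 has {A,B,C,E} → D.
Cell (r4,c1): row 4 has {A,C,E}; column 1 has {A,C,D,E} → B.
Cell (r4,c3): row 4 has {A,B,C,E}; column 3 has {B,C,E} → D.
Cell (r5,c3): row 5 has {B,D,E}; column 3 has {B,C,D,E} → A.
Cell (r5,c4): row 5 has {A,B,D,E}; column 4 has {A,B,D,E} → C.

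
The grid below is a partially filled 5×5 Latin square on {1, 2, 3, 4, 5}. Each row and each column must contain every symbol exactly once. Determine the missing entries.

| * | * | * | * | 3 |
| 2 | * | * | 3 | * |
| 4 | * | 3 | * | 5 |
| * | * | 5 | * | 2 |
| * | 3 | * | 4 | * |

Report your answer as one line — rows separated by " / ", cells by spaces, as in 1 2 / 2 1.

1 2 4 5 3 / 2 5 1 3 4 / 4 1 3 2 5 / 3 4 5 1 2 / 5 3 2 4 1

At row 4, column 4: row 4 has {2,5}; column 4 has {3,4}; that leaves 1.
At row 5, column 5: row 5 has {3,4}; column 5 has {2,3,5}; that leaves 1.
At row 2, column 5: row 2 has {2,3}; column 5 has {1,2,3,5}; that leaves 4.
At row 3, column 4: row 3 has {3,4,5}; column 4 has {1,3,4}; that leaves 2.
At row 4, column 1: row 4 has {1,2,5}; column 1 has {2,4}; that leaves 3.
At row 4, column 2: row 4 has {1,2,3,5}; column 2 has {3}; that leaves 4.
At row 5, column 1: row 5 has {1,3,4}; column 1 has {2,3,4}; that leaves 5.
At row 5, column 3: row 5 has {1,3,4,5}; column 3 has {3,5}; that leaves 2.
At row 1, column 1: row 1 has {3}; column 1 has {2,3,4,5}; that leaves 1.
At row 1, column 3: row 1 has {1,3}; column 3 has {2,3,5}; that leaves 4.
At row 1, column 4: row 1 has {1,3,4}; column 4 has {1,2,3,4}; that leaves 5.
At row 2, column 3: row 2 has {2,3,4}; column 3 has {2,3,4,5}; that leaves 1.
At row 3, column 2: row 3 has {2,3,4,5}; column 2 has {3,4}; that leaves 1.
At row 1, column 2: row 1 has {1,3,4,5}; column 2 has {1,3,4}; that leaves 2.
At row 2, column 2: row 2 has {1,2,3,4}; column 2 has {1,2,3,4}; that leaves 5.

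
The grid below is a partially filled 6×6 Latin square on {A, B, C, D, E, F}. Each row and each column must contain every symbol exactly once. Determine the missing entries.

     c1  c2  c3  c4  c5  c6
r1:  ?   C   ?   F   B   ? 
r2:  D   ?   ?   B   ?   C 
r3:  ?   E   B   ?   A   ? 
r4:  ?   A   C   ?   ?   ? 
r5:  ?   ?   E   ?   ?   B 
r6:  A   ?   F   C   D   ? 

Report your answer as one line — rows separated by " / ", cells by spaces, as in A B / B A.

(r1,c1) = E
(r2,c2) = F
(r2,c3) = A
(r2,c5) = E
(r3,c4) = D
(r3,c6) = F
(r4,c4) = E
(r4,c5) = F
(r4,c6) = D
(r5,c2) = D
(r5,c4) = A
(r5,c5) = C
(r6,c2) = B
(r6,c6) = E
(r1,c3) = D
(r1,c6) = A
(r3,c1) = C
(r4,c1) = B
(r5,c1) = F

E C D F B A / D F A B E C / C E B D A F / B A C E F D / F D E A C B / A B F C D E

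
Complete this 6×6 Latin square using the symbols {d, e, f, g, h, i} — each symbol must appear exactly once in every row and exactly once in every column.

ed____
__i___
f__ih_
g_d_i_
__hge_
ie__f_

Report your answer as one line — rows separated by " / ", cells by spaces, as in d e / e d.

e d f h g i / h f i e d g / f g e i h d / g h d f i e / d i h g e f / i e g d f h

Cell (r1,c5): row 1 has {d,e}; column 5 has {e,f,h,i} → g.
Cell (r2,c5): row 2 has {i}; column 5 has {e,f,g,h,i} → d.
Cell (r3,c2): row 3 has {f,h,i}; column 2 has {d,e} → g.
Cell (r3,c3): row 3 has {f,g,h,i}; column 3 has {d,h,i} → e.
Cell (r3,c6): row 3 has {e,f,g,h,i}; column 6 is empty so far → d.
Cell (r5,c1): row 5 has {e,g,h}; column 1 has {e,f,g,i} → d.
Cell (r6,c3): row 6 has {e,f,i}; column 3 has {d,e,h,i} → g.
Cell (r6,c6): row 6 has {e,f,g,i}; column 6 has {d} → h.
Cell (r1,c3): row 1 has {d,e,g}; column 3 has {d,e,g,h,i} → f.
Cell (r1,c4): row 1 has {d,e,f,g}; column 4 has {g,i} → h.
Cell (r1,c6): row 1 has {d,e,f,g,h}; column 6 has {d,h} → i.
Cell (r2,c1): row 2 has {d,i}; column 1 has {d,e,f,g,i} → h.
Cell (r2,c2): row 2 has {d,h,i}; column 2 has {d,e,g} → f.
Cell (r2,c4): row 2 has {d,f,h,i}; column 4 has {g,h,i} → e.
Cell (r2,c6): row 2 has {d,e,f,h,i}; column 6 has {d,h,i} → g.
Cell (r4,c2): row 4 has {d,g,i}; column 2 has {d,e,f,g} → h.
Cell (r4,c4): row 4 has {d,g,h,i}; column 4 has {e,g,h,i} → f.
Cell (r4,c6): row 4 has {d,f,g,h,i}; column 6 has {d,g,h,i} → e.
Cell (r5,c2): row 5 has {d,e,g,h}; column 2 has {d,e,f,g,h} → i.
Cell (r5,c6): row 5 has {d,e,g,h,i}; column 6 has {d,e,g,h,i} → f.
Cell (r6,c4): row 6 has {e,f,g,h,i}; column 4 has {e,f,g,h,i} → d.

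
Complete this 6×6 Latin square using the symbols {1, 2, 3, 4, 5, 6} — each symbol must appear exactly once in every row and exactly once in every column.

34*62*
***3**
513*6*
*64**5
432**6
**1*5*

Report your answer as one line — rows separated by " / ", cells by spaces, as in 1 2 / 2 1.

3 4 5 6 2 1 / 1 5 6 3 4 2 / 5 1 3 2 6 4 / 2 6 4 1 3 5 / 4 3 2 5 1 6 / 6 2 1 4 5 3

row 1 has {2,3,4,6}; column 3 has {1,2,3,4} — only 5 is left for (r1,c3).
row 1 has {2,3,4,5,6}; column 6 has {5,6} — only 1 is left for (r1,c6).
row 2 has {3}; column 3 has {1,2,3,4,5} — only 6 is left for (r2,c3).
row 5 has {2,3,4,6}; column 5 has {2,5,6} — only 1 is left for (r5,c5).
row 6 has {1,5}; column 2 has {1,3,4,6} — only 2 is left for (r6,c2).
row 6 has {1,2,5}; column 4 has {3,6} — only 4 is left for (r6,c4).
row 6 has {1,2,4,5}; column 6 has {1,5,6} — only 3 is left for (r6,c6).
row 2 has {3,6}; column 2 has {1,2,3,4,6} — only 5 is left for (r2,c2).
row 2 has {3,5,6}; column 5 has {1,2,5,6} — only 4 is left for (r2,c5).
row 2 has {3,4,5,6}; column 6 has {1,3,5,6} — only 2 is left for (r2,c6).
row 3 has {1,3,5,6}; column 4 has {3,4,6} — only 2 is left for (r3,c4).
row 3 has {1,2,3,5,6}; column 6 has {1,2,3,5,6} — only 4 is left for (r3,c6).
row 4 has {4,5,6}; column 4 has {2,3,4,6} — only 1 is left for (r4,c4).
row 4 has {1,4,5,6}; column 5 has {1,2,4,5,6} — only 3 is left for (r4,c5).
row 5 has {1,2,3,4,6}; column 4 has {1,2,3,4,6} — only 5 is left for (r5,c4).
row 6 has {1,2,3,4,5}; column 1 has {3,4,5} — only 6 is left for (r6,c1).
row 2 has {2,3,4,5,6}; column 1 has {3,4,5,6} — only 1 is left for (r2,c1).
row 4 has {1,3,4,5,6}; column 1 has {1,3,4,5,6} — only 2 is left for (r4,c1).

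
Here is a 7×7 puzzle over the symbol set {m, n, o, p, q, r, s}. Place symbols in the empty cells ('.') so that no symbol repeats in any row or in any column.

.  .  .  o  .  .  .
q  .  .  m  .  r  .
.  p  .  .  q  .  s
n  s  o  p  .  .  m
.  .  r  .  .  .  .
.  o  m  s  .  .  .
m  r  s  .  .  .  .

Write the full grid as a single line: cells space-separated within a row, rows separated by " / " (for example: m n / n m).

(r2,c2) = n
(r2,c3) = p
(r2,c7) = o
(r3,c3) = n
(r3,c4) = r
(r4,c5) = r
(r4,c6) = q
(r1,c3) = q
(r2,c5) = s
(r3,c1) = o
(r3,c6) = m
(r1,c2) = m
(r5,c2) = q
(r5,c4) = n
(r5,c7) = p
(r7,c4) = q
(r7,c7) = n
(r1,c7) = r
(r5,c1) = s
(r5,c6) = o
(r6,c7) = q
(r7,c6) = p
(r1,c1) = p
(r1,c5) = n
(r1,c6) = s
(r5,c5) = m
(r6,c1) = r
(r6,c5) = p
(r6,c6) = n
(r7,c5) = o

p m q o n s r / q n p m s r o / o p n r q m s / n s o p r q m / s q r n m o p / r o m s p n q / m r s q o p n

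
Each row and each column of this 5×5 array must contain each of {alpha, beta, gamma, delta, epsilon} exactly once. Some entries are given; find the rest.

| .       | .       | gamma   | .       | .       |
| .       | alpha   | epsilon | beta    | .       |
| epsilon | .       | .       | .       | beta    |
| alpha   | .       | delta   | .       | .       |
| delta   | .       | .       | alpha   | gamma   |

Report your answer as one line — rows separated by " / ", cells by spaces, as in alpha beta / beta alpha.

beta delta gamma epsilon alpha / gamma alpha epsilon beta delta / epsilon gamma alpha delta beta / alpha beta delta gamma epsilon / delta epsilon beta alpha gamma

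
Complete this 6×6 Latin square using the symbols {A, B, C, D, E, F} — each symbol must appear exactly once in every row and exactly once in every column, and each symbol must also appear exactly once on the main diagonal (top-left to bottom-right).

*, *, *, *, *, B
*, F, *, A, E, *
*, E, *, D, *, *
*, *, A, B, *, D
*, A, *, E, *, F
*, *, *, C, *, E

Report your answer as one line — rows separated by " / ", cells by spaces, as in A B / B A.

A D E F C B / B F D A E C / F E C D B A / E C A B F D / C A B E D F / D B F C A E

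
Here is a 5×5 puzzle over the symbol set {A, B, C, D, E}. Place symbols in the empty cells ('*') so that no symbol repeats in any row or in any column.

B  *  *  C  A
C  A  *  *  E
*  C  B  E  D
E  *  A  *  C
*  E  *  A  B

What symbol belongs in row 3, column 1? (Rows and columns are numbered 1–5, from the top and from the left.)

A

(r1,c2) = D
(r1,c3) = E
(r2,c3) = D
(r2,c4) = B
(r3,c1) = A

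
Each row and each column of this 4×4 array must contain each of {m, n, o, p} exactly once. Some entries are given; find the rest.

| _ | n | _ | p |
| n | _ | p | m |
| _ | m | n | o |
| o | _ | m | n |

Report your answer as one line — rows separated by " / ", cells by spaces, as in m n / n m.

m n o p / n o p m / p m n o / o p m n

(r1,c1): row 1 has {n,p}; column 1 has {n,o}, so it must be m.
(r1,c3): row 1 has {m,n,p}; column 3 has {m,n,p}, so it must be o.
(r2,c2): row 2 has {m,n,p}; column 2 has {m,n}, so it must be o.
(r3,c1): row 3 has {m,n,o}; column 1 has {m,n,o}, so it must be p.
(r4,c2): row 4 has {m,n,o}; column 2 has {m,n,o}, so it must be p.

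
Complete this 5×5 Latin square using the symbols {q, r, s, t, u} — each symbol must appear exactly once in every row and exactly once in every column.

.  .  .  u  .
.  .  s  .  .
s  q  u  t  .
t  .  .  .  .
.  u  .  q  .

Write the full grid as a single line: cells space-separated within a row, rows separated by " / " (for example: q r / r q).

(r2,c4) = r
(r3,c5) = r
(r4,c4) = s
(r5,c1) = r
(r5,c3) = t
(r5,c5) = s
(r1,c1) = q
(r1,c3) = r
(r1,c5) = t
(r2,c1) = u
(r2,c2) = t
(r2,c5) = q
(r4,c2) = r
(r4,c3) = q
(r4,c5) = u
(r1,c2) = s

q s r u t / u t s r q / s q u t r / t r q s u / r u t q s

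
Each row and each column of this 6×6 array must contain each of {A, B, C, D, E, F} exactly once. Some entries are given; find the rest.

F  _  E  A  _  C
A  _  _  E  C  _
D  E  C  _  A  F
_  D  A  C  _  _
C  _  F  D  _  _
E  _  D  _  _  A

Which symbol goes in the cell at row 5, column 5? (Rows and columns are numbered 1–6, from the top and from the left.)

E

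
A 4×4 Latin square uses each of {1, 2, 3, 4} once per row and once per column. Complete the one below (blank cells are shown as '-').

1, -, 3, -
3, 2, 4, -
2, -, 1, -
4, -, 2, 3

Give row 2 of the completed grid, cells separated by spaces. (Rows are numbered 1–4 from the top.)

3 2 4 1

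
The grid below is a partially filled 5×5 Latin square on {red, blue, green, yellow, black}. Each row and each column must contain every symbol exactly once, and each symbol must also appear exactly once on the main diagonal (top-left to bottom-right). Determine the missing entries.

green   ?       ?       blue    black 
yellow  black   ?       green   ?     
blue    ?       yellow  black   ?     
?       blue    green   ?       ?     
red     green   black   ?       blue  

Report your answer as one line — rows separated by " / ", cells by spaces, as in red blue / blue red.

green yellow red blue black / yellow black blue green red / blue red yellow black green / black blue green red yellow / red green black yellow blue

At row 1, column 3: row 1 has {blue,green,black}; column 3 has {green,yellow,black}; that leaves red.
At row 2, column 3: row 2 has {green,yellow,black}; column 3 has {red,green,yellow,black}; that leaves blue.
At row 2, column 5: row 2 has {blue,green,yellow,black}; column 5 has {blue,black}; that leaves red.
At row 3, column 2: row 3 has {blue,yellow,black}; column 2 has {blue,green,black}; that leaves red.
At row 3, column 5: row 3 has {red,blue,yellow,black}; column 5 has {red,blue,black}; that leaves green.
At row 4, column 1: row 4 has {blue,green}; column 1 has {red,blue,green,yellow}; that leaves black.
At row 4, column 4: row 4 has {blue,green,black}; column 4 has {blue,green,black}; the diagonal has {blue,green,yellow,black}; that leaves red.
At row 4, column 5: row 4 has {red,blue,green,black}; column 5 has {red,blue,green,black}; that leaves yellow.
At row 5, column 4: row 5 has {red,blue,green,black}; column 4 has {red,blue,green,black}; that leaves yellow.
At row 1, column 2: row 1 has {red,blue,green,black}; column 2 has {red,blue,green,black}; that leaves yellow.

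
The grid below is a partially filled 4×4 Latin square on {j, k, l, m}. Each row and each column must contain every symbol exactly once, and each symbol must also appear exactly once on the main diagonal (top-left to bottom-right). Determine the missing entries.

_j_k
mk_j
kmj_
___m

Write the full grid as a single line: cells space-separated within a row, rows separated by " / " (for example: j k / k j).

l j m k / m k l j / k m j l / j l k m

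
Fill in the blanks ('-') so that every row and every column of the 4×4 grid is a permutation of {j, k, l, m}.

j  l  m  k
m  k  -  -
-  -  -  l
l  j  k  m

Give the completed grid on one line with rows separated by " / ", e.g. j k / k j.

(r2,c4) = j
(r3,c1) = k
(r3,c2) = m
(r3,c3) = j
(r2,c3) = l

j l m k / m k l j / k m j l / l j k m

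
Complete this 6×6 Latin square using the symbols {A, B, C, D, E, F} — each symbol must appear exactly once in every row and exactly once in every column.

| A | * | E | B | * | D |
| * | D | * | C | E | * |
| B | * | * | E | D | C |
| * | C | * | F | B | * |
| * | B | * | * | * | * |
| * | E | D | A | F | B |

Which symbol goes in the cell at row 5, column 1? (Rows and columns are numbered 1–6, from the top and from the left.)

E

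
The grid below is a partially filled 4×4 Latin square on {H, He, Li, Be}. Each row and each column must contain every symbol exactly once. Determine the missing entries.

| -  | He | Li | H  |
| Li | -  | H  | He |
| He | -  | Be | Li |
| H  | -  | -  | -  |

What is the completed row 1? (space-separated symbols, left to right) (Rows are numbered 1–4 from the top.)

Be He Li H

(r1,c1): row 1 has {H,He,Li}; column 1 has {H,He,Li}, so it must be Be.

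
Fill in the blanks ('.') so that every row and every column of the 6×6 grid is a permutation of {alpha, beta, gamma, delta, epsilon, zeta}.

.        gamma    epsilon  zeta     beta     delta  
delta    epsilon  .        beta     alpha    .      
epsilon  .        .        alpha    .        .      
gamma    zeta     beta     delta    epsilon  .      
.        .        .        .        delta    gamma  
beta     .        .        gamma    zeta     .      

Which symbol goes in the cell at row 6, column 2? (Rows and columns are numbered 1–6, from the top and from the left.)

row 1 has {beta,gamma,delta,epsilon,zeta}; column 1 has {beta,gamma,delta,epsilon} — only alpha is left for (r1,c1).
row 2 has {alpha,beta,delta,epsilon}; column 6 has {gamma,delta} — only zeta is left for (r2,c6).
row 3 has {alpha,epsilon}; column 5 has {alpha,beta,delta,epsilon,zeta} — only gamma is left for (r3,c5).
row 3 has {alpha,gamma,epsilon}; column 6 has {gamma,delta,zeta} — only beta is left for (r3,c6).
row 4 has {beta,gamma,delta,epsilon,zeta}; column 6 has {beta,gamma,delta,zeta} — only alpha is left for (r4,c6).
row 5 has {gamma,delta}; column 1 has {alpha,beta,gamma,delta,epsilon} — only zeta is left for (r5,c1).
row 5 has {gamma,delta,zeta}; column 3 has {beta,epsilon} — only alpha is left for (r5,c3).
row 5 has {alpha,gamma,delta,zeta}; column 4 has {alpha,beta,gamma,delta,zeta} — only epsilon is left for (r5,c4).
row 6 has {beta,gamma,zeta}; column 3 has {alpha,beta,epsilon} — only delta is left for (r6,c3).
row 6 has {beta,gamma,delta,zeta}; column 6 has {alpha,beta,gamma,delta,zeta} — only epsilon is left for (r6,c6).
row 2 has {alpha,beta,delta,epsilon,zeta}; column 3 has {alpha,beta,delta,epsilon} — only gamma is left for (r2,c3).
row 3 has {alpha,beta,gamma,epsilon}; column 2 has {gamma,epsilon,zeta} — only delta is left for (r3,c2).
row 3 has {alpha,beta,gamma,delta,epsilon}; column 3 has {alpha,beta,gamma,delta,epsilon} — only zeta is left for (r3,c3).
row 5 has {alpha,gamma,delta,epsilon,zeta}; column 2 has {gamma,delta,epsilon,zeta} — only beta is left for (r5,c2).
row 6 has {beta,gamma,delta,epsilon,zeta}; column 2 has {beta,gamma,delta,epsilon,zeta} — only alpha is left for (r6,c2).

alpha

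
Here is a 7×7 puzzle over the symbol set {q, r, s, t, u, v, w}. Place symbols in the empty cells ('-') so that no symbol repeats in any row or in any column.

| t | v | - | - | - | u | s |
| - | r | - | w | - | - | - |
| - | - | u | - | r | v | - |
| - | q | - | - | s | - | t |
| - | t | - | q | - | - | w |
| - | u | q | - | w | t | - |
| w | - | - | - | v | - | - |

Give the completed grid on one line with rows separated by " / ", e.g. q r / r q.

t v w r q u s / q r v w t s u / s w u t r v q / u q r v s w t / v t s q u r w / r u q s w t v / w s t u v q r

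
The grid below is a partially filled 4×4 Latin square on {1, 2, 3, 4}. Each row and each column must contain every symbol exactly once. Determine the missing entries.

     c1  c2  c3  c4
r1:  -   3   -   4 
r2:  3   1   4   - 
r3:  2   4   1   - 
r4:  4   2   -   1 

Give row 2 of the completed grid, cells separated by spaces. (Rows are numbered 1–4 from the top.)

3 1 4 2

At row 1, column 1: row 1 has {3,4}; column 1 has {2,3,4}; that leaves 1.
At row 1, column 3: row 1 has {1,3,4}; column 3 has {1,4}; that leaves 2.
At row 2, column 4: row 2 has {1,3,4}; column 4 has {1,4}; that leaves 2.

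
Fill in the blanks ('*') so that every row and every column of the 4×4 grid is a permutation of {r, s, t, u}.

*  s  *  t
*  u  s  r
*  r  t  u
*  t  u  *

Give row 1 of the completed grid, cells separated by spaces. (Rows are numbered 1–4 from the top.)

u s r t

(r1,c3) = r
(r2,c1) = t
(r3,c1) = s
(r4,c1) = r
(r4,c4) = s
(r1,c1) = u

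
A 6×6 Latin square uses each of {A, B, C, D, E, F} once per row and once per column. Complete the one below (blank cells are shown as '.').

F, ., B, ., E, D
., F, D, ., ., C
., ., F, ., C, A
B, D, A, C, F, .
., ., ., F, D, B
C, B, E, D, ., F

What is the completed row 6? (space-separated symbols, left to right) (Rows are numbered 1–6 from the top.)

(r1,c4): row 1 has {B,D,E,F}; column 4 has {C,D,F}, so it must be A.
(r3,c2): row 3 has {A,C,F}; column 2 has {B,D,F}, so it must be E.
(r3,c4): row 3 has {A,C,E,F}; column 4 has {A,C,D,F}, so it must be B.
(r4,c6): row 4 has {A,B,C,D,F}; column 6 has {A,B,C,D,F}, so it must be E.
(r5,c3): row 5 has {B,D,F}; column 3 has {A,B,D,E,F}, so it must be C.
(r6,c5): row 6 has {B,C,D,E,F}; column 5 has {C,D,E,F}, so it must be A.

C B E D A F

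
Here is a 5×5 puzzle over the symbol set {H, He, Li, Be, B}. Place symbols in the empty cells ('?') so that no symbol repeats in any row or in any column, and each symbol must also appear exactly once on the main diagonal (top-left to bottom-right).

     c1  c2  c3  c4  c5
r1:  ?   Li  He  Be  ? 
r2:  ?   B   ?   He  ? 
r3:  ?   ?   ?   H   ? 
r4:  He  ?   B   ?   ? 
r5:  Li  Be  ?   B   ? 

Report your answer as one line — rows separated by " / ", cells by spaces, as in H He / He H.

(r1,c1) = H
(r1,c5) = B
(r2,c1) = Be
(r3,c1) = B
(r3,c2) = He
(r4,c2) = H
(r4,c4) = Li
(r4,c5) = Be
(r5,c3) = H
(r5,c5) = He
(r2,c3) = Li
(r2,c5) = H
(r3,c3) = Be
(r3,c5) = Li

H Li He Be B / Be B Li He H / B He Be H Li / He H B Li Be / Li Be H B He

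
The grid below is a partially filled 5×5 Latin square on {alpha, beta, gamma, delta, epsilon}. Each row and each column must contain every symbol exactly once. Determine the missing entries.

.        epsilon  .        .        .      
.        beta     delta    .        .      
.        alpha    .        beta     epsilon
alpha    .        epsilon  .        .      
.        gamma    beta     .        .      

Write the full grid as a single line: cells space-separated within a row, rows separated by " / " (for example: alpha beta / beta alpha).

row 3 has {alpha,beta,epsilon}; column 3 has {beta,delta,epsilon} — only gamma is left for (r3,c3).
row 4 has {alpha,epsilon}; column 2 has {alpha,beta,gamma,epsilon} — only delta is left for (r4,c2).
row 4 has {alpha,delta,epsilon}; column 4 has {beta} — only gamma is left for (r4,c4).
row 4 has {alpha,gamma,delta,epsilon}; column 5 has {epsilon} — only beta is left for (r4,c5).
row 1 has {epsilon}; column 3 has {beta,gamma,delta,epsilon} — only alpha is left for (r1,c3).
row 1 has {alpha,epsilon}; column 4 has {beta,gamma} — only delta is left for (r1,c4).
row 1 has {alpha,delta,epsilon}; column 5 has {beta,epsilon} — only gamma is left for (r1,c5).
row 2 has {beta,delta}; column 5 has {beta,gamma,epsilon} — only alpha is left for (r2,c5).
row 3 has {alpha,beta,gamma,epsilon}; column 1 has {alpha} — only delta is left for (r3,c1).
row 5 has {beta,gamma}; column 1 has {alpha,delta} — only epsilon is left for (r5,c1).
row 5 has {beta,gamma,epsilon}; column 4 has {beta,gamma,delta} — only alpha is left for (r5,c4).
row 5 has {alpha,beta,gamma,epsilon}; column 5 has {alpha,beta,gamma,epsilon} — only delta is left for (r5,c5).
row 1 has {alpha,gamma,delta,epsilon}; column 1 has {alpha,delta,epsilon} — only beta is left for (r1,c1).
row 2 has {alpha,beta,delta}; column 1 has {alpha,beta,delta,epsilon} — only gamma is left for (r2,c1).
row 2 has {alpha,beta,gamma,delta}; column 4 has {alpha,beta,gamma,delta} — only epsilon is left for (r2,c4).

beta epsilon alpha delta gamma / gamma beta delta epsilon alpha / delta alpha gamma beta epsilon / alpha delta epsilon gamma beta / epsilon gamma beta alpha delta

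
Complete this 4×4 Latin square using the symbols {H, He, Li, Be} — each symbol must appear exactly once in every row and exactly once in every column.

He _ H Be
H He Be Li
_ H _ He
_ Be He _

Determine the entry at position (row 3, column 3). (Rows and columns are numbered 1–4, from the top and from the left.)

(r1,c2) = Li
(r3,c3) = Li

Li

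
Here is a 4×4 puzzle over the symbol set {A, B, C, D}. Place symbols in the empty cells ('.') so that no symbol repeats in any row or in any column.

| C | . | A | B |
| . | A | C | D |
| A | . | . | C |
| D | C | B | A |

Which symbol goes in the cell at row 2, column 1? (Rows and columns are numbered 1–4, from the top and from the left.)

B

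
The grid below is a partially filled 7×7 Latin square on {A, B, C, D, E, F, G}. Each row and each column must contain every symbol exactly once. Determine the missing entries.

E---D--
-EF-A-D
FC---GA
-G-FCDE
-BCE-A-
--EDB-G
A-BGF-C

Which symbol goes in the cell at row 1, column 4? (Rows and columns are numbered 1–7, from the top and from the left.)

A

(r3,c3) = D
(r3,c4) = B
(r3,c5) = E
(r4,c1) = B
(r4,c3) = A
(r5,c5) = G
(r5,c7) = F
(r6,c1) = C
(r6,c6) = F
(r7,c2) = D
(r7,c6) = E
(r1,c3) = G
(r1,c7) = B
(r2,c1) = G
(r2,c4) = C
(r2,c6) = B
(r5,c1) = D
(r6,c2) = A
(r1,c2) = F
(r1,c4) = A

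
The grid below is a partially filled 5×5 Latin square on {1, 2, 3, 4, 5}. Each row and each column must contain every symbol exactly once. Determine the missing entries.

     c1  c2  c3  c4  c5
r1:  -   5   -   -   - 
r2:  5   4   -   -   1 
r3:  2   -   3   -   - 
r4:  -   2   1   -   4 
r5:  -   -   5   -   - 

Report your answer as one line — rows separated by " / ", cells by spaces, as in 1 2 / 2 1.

(r2,c3) = 2
(r2,c4) = 3
(r3,c2) = 1
(r3,c5) = 5
(r4,c1) = 3
(r4,c4) = 5
(r5,c2) = 3
(r5,c5) = 2
(r1,c3) = 4
(r1,c5) = 3
(r3,c4) = 4
(r5,c4) = 1
(r1,c1) = 1
(r1,c4) = 2
(r5,c1) = 4

1 5 4 2 3 / 5 4 2 3 1 / 2 1 3 4 5 / 3 2 1 5 4 / 4 3 5 1 2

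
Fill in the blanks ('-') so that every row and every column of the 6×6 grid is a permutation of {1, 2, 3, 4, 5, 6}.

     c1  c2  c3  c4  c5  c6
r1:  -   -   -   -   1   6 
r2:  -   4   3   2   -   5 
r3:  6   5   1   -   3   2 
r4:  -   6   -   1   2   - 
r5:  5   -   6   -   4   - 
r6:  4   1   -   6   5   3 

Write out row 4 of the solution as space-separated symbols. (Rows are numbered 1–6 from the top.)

(r2,c1) = 1
(r2,c5) = 6
(r3,c4) = 4
(r4,c1) = 3
(r4,c6) = 4
(r5,c4) = 3
(r5,c6) = 1
(r6,c3) = 2
(r1,c1) = 2
(r1,c2) = 3
(r1,c4) = 5
(r4,c3) = 5

3 6 5 1 2 4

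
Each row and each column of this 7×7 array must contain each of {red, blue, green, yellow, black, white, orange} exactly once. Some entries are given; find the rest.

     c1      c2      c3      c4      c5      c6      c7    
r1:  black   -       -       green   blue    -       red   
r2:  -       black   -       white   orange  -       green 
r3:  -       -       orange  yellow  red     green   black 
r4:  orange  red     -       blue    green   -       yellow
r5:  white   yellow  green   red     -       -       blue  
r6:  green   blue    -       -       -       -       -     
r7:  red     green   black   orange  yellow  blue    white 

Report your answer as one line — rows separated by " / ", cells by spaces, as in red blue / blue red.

At row 3, column 1: row 3 has {red,green,yellow,black,orange}; column 1 has {red,green,black,white,orange}; that leaves blue.
At row 3, column 2: row 3 has {red,blue,green,yellow,black,orange}; column 2 has {red,blue,green,yellow,black}; that leaves white.
At row 4, column 3: row 4 has {red,blue,green,yellow,orange}; column 3 has {green,black,orange}; that leaves white.
At row 4, column 6: row 4 has {red,blue,green,yellow,white,orange}; column 6 has {blue,green}; that leaves black.
At row 5, column 5: row 5 has {red,blue,green,yellow,white}; column 5 has {red,blue,green,yellow,orange}; that leaves black.
At row 5, column 6: row 5 has {red,blue,green,yellow,black,white}; column 6 has {blue,green,black}; that leaves orange.
At row 6, column 4: row 6 has {blue,green}; column 4 has {red,blue,green,yellow,white,orange}; that leaves black.
At row 6, column 5: row 6 has {blue,green,black}; column 5 has {red,blue,green,yellow,black,orange}; that leaves white.
At row 6, column 7: row 6 has {blue,green,black,white}; column 7 has {red,blue,green,yellow,black,white}; that leaves orange.
At row 1, column 2: row 1 has {red,blue,green,black}; column 2 has {red,blue,green,yellow,black,white}; that leaves orange.
At row 1, column 3: row 1 has {red,blue,green,black,orange}; column 3 has {green,black,white,orange}; that leaves yellow.
At row 1, column 6: row 1 has {red,blue,green,yellow,black,orange}; column 6 has {blue,green,black,orange}; that leaves white.
At row 2, column 1: row 2 has {green,black,white,orange}; column 1 has {red,blue,green,black,white,orange}; that leaves yellow.
At row 2, column 6: row 2 has {green,yellow,black,white,orange}; column 6 has {blue,green,black,white,orange}; that leaves red.
At row 6, column 3: row 6 has {blue,green,black,white,orange}; column 3 has {green,yellow,black,white,orange}; that leaves red.
At row 6, column 6: row 6 has {red,blue,green,black,white,orange}; column 6 has {red,blue,green,black,white,orange}; that leaves yellow.
At row 2, column 3: row 2 has {red,green,yellow,black,white,orange}; column 3 has {red,green,yellow,black,white,orange}; that leaves blue.

black orange yellow green blue white red / yellow black blue white orange red green / blue white orange yellow red green black / orange red white blue green black yellow / white yellow green red black orange blue / green blue red black white yellow orange / red green black orange yellow blue white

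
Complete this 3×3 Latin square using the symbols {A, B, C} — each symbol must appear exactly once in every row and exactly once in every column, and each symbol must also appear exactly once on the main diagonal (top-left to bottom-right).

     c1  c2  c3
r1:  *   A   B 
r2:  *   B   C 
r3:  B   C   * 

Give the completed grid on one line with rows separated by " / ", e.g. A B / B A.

C A B / A B C / B C A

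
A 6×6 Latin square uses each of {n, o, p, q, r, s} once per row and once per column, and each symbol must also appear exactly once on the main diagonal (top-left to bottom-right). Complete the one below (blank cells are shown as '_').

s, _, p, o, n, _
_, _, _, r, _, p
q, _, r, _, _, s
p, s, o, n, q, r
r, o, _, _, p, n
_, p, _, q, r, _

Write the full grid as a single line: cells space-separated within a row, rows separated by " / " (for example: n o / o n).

s r p o n q / o q n r s p / q n r p o s / p s o n q r / r o q s p n / n p s q r o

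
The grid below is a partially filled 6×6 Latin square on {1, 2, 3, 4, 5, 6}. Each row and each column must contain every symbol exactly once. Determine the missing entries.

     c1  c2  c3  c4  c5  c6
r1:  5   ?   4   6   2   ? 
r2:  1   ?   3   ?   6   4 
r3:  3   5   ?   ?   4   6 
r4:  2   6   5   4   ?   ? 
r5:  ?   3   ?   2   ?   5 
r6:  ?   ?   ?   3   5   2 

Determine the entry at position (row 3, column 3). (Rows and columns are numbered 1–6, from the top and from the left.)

2

(r1,c2): row 1 has {2,4,5,6}; column 2 has {3,5,6}, so it must be 1.
(r1,c6): row 1 has {1,2,4,5,6}; column 6 has {2,4,5,6}, so it must be 3.
(r2,c2): row 2 has {1,3,4,6}; column 2 has {1,3,5,6}, so it must be 2.
(r2,c4): row 2 has {1,2,3,4,6}; column 4 has {2,3,4,6}, so it must be 5.
(r3,c4): row 3 has {3,4,5,6}; column 4 has {2,3,4,5,6}, so it must be 1.
(r4,c6): row 4 has {2,4,5,6}; column 6 has {2,3,4,5,6}, so it must be 1.
(r5,c5): row 5 has {2,3,5}; column 5 has {2,4,5,6}, so it must be 1.
(r6,c2): row 6 has {2,3,5}; column 2 has {1,2,3,5,6}, so it must be 4.
(r3,c3): row 3 has {1,3,4,5,6}; column 3 has {3,4,5}, so it must be 2.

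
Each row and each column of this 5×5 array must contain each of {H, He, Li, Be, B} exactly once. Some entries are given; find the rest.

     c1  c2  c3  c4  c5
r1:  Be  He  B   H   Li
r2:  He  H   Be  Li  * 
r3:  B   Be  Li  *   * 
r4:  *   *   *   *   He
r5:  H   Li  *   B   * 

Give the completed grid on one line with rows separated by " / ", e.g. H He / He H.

(r2,c5) = B
(r3,c4) = He
(r3,c5) = H
(r4,c1) = Li
(r4,c2) = B
(r4,c3) = H
(r4,c4) = Be
(r5,c3) = He
(r5,c5) = Be

Be He B H Li / He H Be Li B / B Be Li He H / Li B H Be He / H Li He B Be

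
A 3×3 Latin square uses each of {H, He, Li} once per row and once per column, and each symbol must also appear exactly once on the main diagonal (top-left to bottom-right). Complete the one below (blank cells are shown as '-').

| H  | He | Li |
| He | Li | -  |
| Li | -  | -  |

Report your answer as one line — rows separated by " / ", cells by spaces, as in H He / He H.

H He Li / He Li H / Li H He

(r2,c3) = H
(r3,c2) = H
(r3,c3) = He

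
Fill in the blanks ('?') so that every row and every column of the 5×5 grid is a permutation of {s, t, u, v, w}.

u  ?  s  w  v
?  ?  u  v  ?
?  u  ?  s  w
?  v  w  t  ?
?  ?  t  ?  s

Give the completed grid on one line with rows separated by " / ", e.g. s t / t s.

(r1,c2): row 1 has {s,u,v,w}; column 2 has {u,v}, so it must be t.
(r2,c5): row 2 has {u,v}; column 5 has {s,v,w}, so it must be t.
(r3,c3): row 3 has {s,u,w}; column 3 has {s,t,u,w}, so it must be v.
(r4,c1): row 4 has {t,v,w}; column 1 has {u}, so it must be s.
(r4,c5): row 4 has {s,t,v,w}; column 5 has {s,t,v,w}, so it must be u.
(r5,c2): row 5 has {s,t}; column 2 has {t,u,v}, so it must be w.
(r5,c4): row 5 has {s,t,w}; column 4 has {s,t,v,w}, so it must be u.
(r2,c1): row 2 has {t,u,v}; column 1 has {s,u}, so it must be w.
(r2,c2): row 2 has {t,u,v,w}; column 2 has {t,u,v,w}, so it must be s.
(r3,c1): row 3 has {s,u,v,w}; column 1 has {s,u,w}, so it must be t.
(r5,c1): row 5 has {s,t,u,w}; column 1 has {s,t,u,w}, so it must be v.

u t s w v / w s u v t / t u v s w / s v w t u / v w t u s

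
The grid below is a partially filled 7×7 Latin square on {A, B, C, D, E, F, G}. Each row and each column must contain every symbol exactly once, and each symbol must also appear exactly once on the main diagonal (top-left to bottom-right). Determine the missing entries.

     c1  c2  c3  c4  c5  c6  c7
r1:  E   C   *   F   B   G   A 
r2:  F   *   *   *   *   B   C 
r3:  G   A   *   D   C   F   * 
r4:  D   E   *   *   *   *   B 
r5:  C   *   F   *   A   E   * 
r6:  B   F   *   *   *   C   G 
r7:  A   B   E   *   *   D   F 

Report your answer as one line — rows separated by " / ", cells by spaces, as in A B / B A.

E C D F B G A / F D G A E B C / G A B D C F E / D E C G F A B / C G F B A E D / B F A E D C G / A B E C G D F

(r1,c3): row 1 has {A,B,C,E,F,G}; column 3 has {E,F}, so it must be D.
(r3,c3): row 3 has {A,C,D,F,G}; column 3 has {D,E,F}; the diagonal has {A,C,E,F}, so it must be B.
(r3,c7): row 3 has {A,B,C,D,F,G}; column 7 has {A,B,C,F,G}, so it must be E.
(r4,c4): row 4 has {B,D,E}; column 4 has {D,F}; the diagonal has {A,B,C,E,F}, so it must be G.
(r4,c5): row 4 has {B,D,E,G}; column 5 has {A,B,C}, so it must be F.
(r4,c6): row 4 has {B,D,E,F,G}; column 6 has {B,C,D,E,F,G}, so it must be A.
(r5,c4): row 5 has {A,C,E,F}; column 4 has {D,F,G}, so it must be B.
(r5,c7): row 5 has {A,B,C,E,F}; column 7 has {A,B,C,E,F,G}, so it must be D.
(r6,c3): row 6 has {B,C,F,G}; column 3 has {B,D,E,F}, so it must be A.
(r6,c4): row 6 has {A,B,C,F,G}; column 4 has {B,D,F,G}, so it must be E.
(r6,c5): row 6 has {A,B,C,E,F,G}; column 5 has {A,B,C,F}, so it must be D.
(r7,c4): row 7 has {A,B,D,E,F}; column 4 has {B,D,E,F,G}, so it must be C.
(r7,c5): row 7 has {A,B,C,D,E,F}; column 5 has {A,B,C,D,F}, so it must be G.
(r2,c2): row 2 has {B,C,F}; column 2 has {A,B,C,E,F}; the diagonal has {A,B,C,E,F,G}, so it must be D.
(r2,c3): row 2 has {B,C,D,F}; column 3 has {A,B,D,E,F}, so it must be G.
(r2,c4): row 2 has {B,C,D,F,G}; column 4 has {B,C,D,E,F,G}, so it must be A.
(r2,c5): row 2 has {A,B,C,D,F,G}; column 5 has {A,B,C,D,F,G}, so it must be E.
(r4,c3): row 4 has {A,B,D,E,F,G}; column 3 has {A,B,D,E,F,G}, so it must be C.
(r5,c2): row 5 has {A,B,C,D,E,F}; column 2 has {A,B,C,D,E,F}, so it must be G.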